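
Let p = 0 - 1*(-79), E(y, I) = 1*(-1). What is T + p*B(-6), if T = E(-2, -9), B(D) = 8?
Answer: 631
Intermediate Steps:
E(y, I) = -1
T = -1
p = 79 (p = 0 + 79 = 79)
T + p*B(-6) = -1 + 79*8 = -1 + 632 = 631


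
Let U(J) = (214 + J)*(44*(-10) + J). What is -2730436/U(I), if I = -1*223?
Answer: -2730436/5967 ≈ -457.59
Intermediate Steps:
I = -223
U(J) = (-440 + J)*(214 + J) (U(J) = (214 + J)*(-440 + J) = (-440 + J)*(214 + J))
-2730436/U(I) = -2730436/(-94160 + (-223)**2 - 226*(-223)) = -2730436/(-94160 + 49729 + 50398) = -2730436/5967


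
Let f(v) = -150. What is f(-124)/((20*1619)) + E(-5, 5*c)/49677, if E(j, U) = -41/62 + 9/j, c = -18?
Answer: -58367161/12466194765 ≈ -0.0046820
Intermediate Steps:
E(j, U) = -41/62 + 9/j (E(j, U) = -41*1/62 + 9/j = -41/62 + 9/j)
f(-124)/((20*1619)) + E(-5, 5*c)/49677 = -150/(20*1619) + (-41/62 + 9/(-5))/49677 = -150/32380 + (-41/62 + 9*(-1/5))*(1/49677) = -150*1/32380 + (-41/62 - 9/5)*(1/49677) = -15/3238 - 763/310*1/49677 = -15/3238 - 763/15399870 = -58367161/12466194765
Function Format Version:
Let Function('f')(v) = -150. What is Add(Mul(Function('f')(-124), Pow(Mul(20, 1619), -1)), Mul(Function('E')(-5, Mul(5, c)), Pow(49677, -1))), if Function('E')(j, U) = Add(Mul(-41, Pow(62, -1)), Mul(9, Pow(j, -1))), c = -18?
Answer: Rational(-58367161, 12466194765) ≈ -0.0046820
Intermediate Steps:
Function('E')(j, U) = Add(Rational(-41, 62), Mul(9, Pow(j, -1))) (Function('E')(j, U) = Add(Mul(-41, Rational(1, 62)), Mul(9, Pow(j, -1))) = Add(Rational(-41, 62), Mul(9, Pow(j, -1))))
Add(Mul(Function('f')(-124), Pow(Mul(20, 1619), -1)), Mul(Function('E')(-5, Mul(5, c)), Pow(49677, -1))) = Add(Mul(-150, Pow(Mul(20, 1619), -1)), Mul(Add(Rational(-41, 62), Mul(9, Pow(-5, -1))), Pow(49677, -1))) = Add(Mul(-150, Pow(32380, -1)), Mul(Add(Rational(-41, 62), Mul(9, Rational(-1, 5))), Rational(1, 49677))) = Add(Mul(-150, Rational(1, 32380)), Mul(Add(Rational(-41, 62), Rational(-9, 5)), Rational(1, 49677))) = Add(Rational(-15, 3238), Mul(Rational(-763, 310), Rational(1, 49677))) = Add(Rational(-15, 3238), Rational(-763, 15399870)) = Rational(-58367161, 12466194765)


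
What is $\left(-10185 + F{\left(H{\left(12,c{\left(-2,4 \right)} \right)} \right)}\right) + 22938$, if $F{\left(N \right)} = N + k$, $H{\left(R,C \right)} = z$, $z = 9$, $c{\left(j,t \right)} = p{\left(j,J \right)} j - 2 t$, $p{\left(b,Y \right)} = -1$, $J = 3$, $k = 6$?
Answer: $12768$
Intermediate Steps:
$c{\left(j,t \right)} = - j - 2 t$
$H{\left(R,C \right)} = 9$
$F{\left(N \right)} = 6 + N$ ($F{\left(N \right)} = N + 6 = 6 + N$)
$\left(-10185 + F{\left(H{\left(12,c{\left(-2,4 \right)} \right)} \right)}\right) + 22938 = \left(-10185 + \left(6 + 9\right)\right) + 22938 = \left(-10185 + 15\right) + 22938 = -10170 + 22938 = 12768$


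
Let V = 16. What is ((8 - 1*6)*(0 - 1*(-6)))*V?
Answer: 192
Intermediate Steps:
((8 - 1*6)*(0 - 1*(-6)))*V = ((8 - 1*6)*(0 - 1*(-6)))*16 = ((8 - 6)*(0 + 6))*16 = (2*6)*16 = 12*16 = 192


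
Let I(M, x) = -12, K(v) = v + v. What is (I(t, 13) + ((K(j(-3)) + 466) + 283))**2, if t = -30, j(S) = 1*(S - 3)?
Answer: 525625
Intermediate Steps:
j(S) = -3 + S (j(S) = 1*(-3 + S) = -3 + S)
K(v) = 2*v
(I(t, 13) + ((K(j(-3)) + 466) + 283))**2 = (-12 + ((2*(-3 - 3) + 466) + 283))**2 = (-12 + ((2*(-6) + 466) + 283))**2 = (-12 + ((-12 + 466) + 283))**2 = (-12 + (454 + 283))**2 = (-12 + 737)**2 = 725**2 = 525625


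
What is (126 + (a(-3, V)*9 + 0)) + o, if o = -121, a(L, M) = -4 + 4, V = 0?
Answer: 5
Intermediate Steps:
a(L, M) = 0
(126 + (a(-3, V)*9 + 0)) + o = (126 + (0*9 + 0)) - 121 = (126 + (0 + 0)) - 121 = (126 + 0) - 121 = 126 - 121 = 5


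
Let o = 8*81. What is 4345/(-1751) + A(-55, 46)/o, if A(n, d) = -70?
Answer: -1469065/567324 ≈ -2.5895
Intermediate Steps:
o = 648
4345/(-1751) + A(-55, 46)/o = 4345/(-1751) - 70/648 = 4345*(-1/1751) - 70*1/648 = -4345/1751 - 35/324 = -1469065/567324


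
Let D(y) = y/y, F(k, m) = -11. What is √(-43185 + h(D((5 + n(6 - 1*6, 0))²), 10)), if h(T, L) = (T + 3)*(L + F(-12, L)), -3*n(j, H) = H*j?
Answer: I*√43189 ≈ 207.82*I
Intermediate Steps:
n(j, H) = -H*j/3
D(y) = 1
h(T, L) = (-11 + L)*(3 + T) (h(T, L) = (T + 3)*(L - 11) = (3 + T)*(-11 + L) = (-11 + L)*(3 + T))
√(-43185 + h(D((5 + n(6 - 1*6, 0))²), 10)) = √(-43185 + (-33 - 11*1 + 3*10 + 10*1)) = √(-43185 + (-33 - 11 + 30 + 10)) = √(-43185 - 4) = √(-43189) = I*√43189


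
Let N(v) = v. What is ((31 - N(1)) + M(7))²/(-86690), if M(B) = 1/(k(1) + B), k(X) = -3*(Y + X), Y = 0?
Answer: -14641/1387040 ≈ -0.010556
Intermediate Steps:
k(X) = -3*X (k(X) = -3*(0 + X) = -3*X)
M(B) = 1/(-3 + B) (M(B) = 1/(-3*1 + B) = 1/(-3 + B))
((31 - N(1)) + M(7))²/(-86690) = ((31 - 1*1) + 1/(-3 + 7))²/(-86690) = ((31 - 1) + 1/4)²*(-1/86690) = (30 + ¼)²*(-1/86690) = (121/4)²*(-1/86690) = (14641/16)*(-1/86690) = -14641/1387040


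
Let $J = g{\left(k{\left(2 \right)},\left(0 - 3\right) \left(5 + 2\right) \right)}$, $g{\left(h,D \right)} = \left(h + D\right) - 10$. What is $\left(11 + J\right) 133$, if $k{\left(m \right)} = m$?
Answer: $-2394$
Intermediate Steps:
$g{\left(h,D \right)} = -10 + D + h$ ($g{\left(h,D \right)} = \left(D + h\right) - 10 = -10 + D + h$)
$J = -29$ ($J = -10 + \left(0 - 3\right) \left(5 + 2\right) + 2 = -10 - 21 + 2 = -29$)
$\left(11 + J\right) 133 = \left(11 - 29\right) 133 = \left(-18\right) 133 = -2394$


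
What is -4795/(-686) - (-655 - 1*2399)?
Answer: 299977/98 ≈ 3061.0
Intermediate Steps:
-4795/(-686) - (-655 - 1*2399) = -4795*(-1/686) - (-655 - 2399) = 685/98 - 1*(-3054) = 685/98 + 3054 = 299977/98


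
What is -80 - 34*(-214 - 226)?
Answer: 14880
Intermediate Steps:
-80 - 34*(-214 - 226) = -80 - 34*(-440) = -80 + 14960 = 14880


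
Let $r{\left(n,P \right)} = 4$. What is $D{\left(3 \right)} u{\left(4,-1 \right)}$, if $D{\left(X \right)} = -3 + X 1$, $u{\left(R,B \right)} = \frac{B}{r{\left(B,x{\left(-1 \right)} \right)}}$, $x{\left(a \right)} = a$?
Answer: $0$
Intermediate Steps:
$u{\left(R,B \right)} = \frac{B}{4}$
$D{\left(X \right)} = -3 + X$
$D{\left(3 \right)} u{\left(4,-1 \right)} = \left(-3 + 3\right) \frac{1}{4} \left(-1\right) = 0 \left(- \frac{1}{4}\right) = 0$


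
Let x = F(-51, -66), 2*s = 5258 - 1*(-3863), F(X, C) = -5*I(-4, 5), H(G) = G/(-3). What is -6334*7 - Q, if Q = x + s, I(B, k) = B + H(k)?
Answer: -293561/6 ≈ -48927.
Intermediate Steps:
H(G) = -G/3 (H(G) = G*(-⅓) = -G/3)
I(B, k) = B - k/3
F(X, C) = 85/3 (F(X, C) = -5*(-4 - ⅓*5) = -5*(-4 - 5/3) = -5*(-17/3) = 85/3)
s = 9121/2 (s = (5258 - 1*(-3863))/2 = (5258 + 3863)/2 = (½)*9121 = 9121/2 ≈ 4560.5)
x = 85/3 ≈ 28.333
Q = 27533/6 (Q = 85/3 + 9121/2 = 27533/6 ≈ 4588.8)
-6334*7 - Q = -6334*7 - 1*27533/6 = -44338 - 27533/6 = -293561/6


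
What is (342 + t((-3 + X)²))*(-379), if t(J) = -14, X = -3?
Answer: -124312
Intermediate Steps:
(342 + t((-3 + X)²))*(-379) = (342 - 14)*(-379) = 328*(-379) = -124312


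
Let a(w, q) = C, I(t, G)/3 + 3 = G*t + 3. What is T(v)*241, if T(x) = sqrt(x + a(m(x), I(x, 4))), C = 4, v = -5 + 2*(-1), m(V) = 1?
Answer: 241*I*sqrt(3) ≈ 417.42*I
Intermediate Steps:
v = -7 (v = -5 - 2 = -7)
I(t, G) = 3*G*t (I(t, G) = -9 + 3*(G*t + 3) = -9 + 3*(3 + G*t) = -9 + (9 + 3*G*t) = 3*G*t)
a(w, q) = 4
T(x) = sqrt(4 + x) (T(x) = sqrt(x + 4) = sqrt(4 + x))
T(v)*241 = sqrt(4 - 7)*241 = sqrt(-3)*241 = (I*sqrt(3))*241 = 241*I*sqrt(3)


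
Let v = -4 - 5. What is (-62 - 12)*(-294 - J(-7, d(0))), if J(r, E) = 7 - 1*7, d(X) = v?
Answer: 21756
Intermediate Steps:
v = -9
d(X) = -9
J(r, E) = 0 (J(r, E) = 7 - 7 = 0)
(-62 - 12)*(-294 - J(-7, d(0))) = (-62 - 12)*(-294 - 1*0) = -74*(-294 + 0) = -74*(-294) = 21756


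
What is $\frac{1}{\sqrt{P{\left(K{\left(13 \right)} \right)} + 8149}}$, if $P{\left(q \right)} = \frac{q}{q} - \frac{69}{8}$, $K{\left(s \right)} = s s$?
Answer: $\frac{2 \sqrt{130262}}{65131} \approx 0.011083$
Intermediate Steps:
$K{\left(s \right)} = s^{2}$
$P{\left(q \right)} = - \frac{61}{8}$ ($P{\left(q \right)} = 1 - \frac{69}{8} = - \frac{61}{8}$)
$\frac{1}{\sqrt{P{\left(K{\left(13 \right)} \right)} + 8149}} = \frac{1}{\sqrt{- \frac{61}{8} + 8149}} = \frac{1}{\sqrt{\frac{65131}{8}}} = \frac{1}{\frac{1}{4} \sqrt{130262}} = \frac{2 \sqrt{130262}}{65131}$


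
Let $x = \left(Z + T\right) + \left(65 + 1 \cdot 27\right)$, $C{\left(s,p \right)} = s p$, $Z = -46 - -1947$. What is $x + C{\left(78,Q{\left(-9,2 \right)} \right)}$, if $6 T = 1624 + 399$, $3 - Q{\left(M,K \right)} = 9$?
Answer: $\frac{11173}{6} \approx 1862.2$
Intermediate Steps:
$Q{\left(M,K \right)} = -6$ ($Q{\left(M,K \right)} = 3 - 9 = -6$)
$T = \frac{2023}{6}$ ($T = \frac{1624 + 399}{6} = \frac{1}{6} \cdot 2023 = \frac{2023}{6} \approx 337.17$)
$Z = 1901$ ($Z = -46 + 1947 = 1901$)
$C{\left(s,p \right)} = p s$
$x = \frac{13981}{6}$ ($x = \left(1901 + \frac{2023}{6}\right) + \left(65 + 1 \cdot 27\right) = \frac{13429}{6} + \left(65 + 27\right) = \frac{13429}{6} + 92 = \frac{13981}{6} \approx 2330.2$)
$x + C{\left(78,Q{\left(-9,2 \right)} \right)} = \frac{13981}{6} - 468 = \frac{11173}{6}$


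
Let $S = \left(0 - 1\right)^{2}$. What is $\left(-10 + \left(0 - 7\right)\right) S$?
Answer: $-17$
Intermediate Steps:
$S = 1$ ($S = \left(-1\right)^{2} = 1$)
$\left(-10 + \left(0 - 7\right)\right) S = \left(-10 + \left(0 - 7\right)\right) 1 = \left(-10 - 7\right) 1 = \left(-17\right) 1 = -17$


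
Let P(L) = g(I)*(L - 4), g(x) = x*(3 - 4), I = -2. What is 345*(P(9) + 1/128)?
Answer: 441945/128 ≈ 3452.7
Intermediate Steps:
g(x) = -x (g(x) = x*(-1) = -x)
P(L) = -8 + 2*L (P(L) = (-1*(-2))*(L - 4) = 2*(-4 + L) = -8 + 2*L)
345*(P(9) + 1/128) = 345*((-8 + 2*9) + 1/128) = 345*((-8 + 18) + 1/128) = 345*(10 + 1/128) = 345*(1281/128) = 441945/128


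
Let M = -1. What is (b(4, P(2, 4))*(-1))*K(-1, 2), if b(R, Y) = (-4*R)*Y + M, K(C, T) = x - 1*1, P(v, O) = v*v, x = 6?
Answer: 325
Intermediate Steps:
P(v, O) = v²
K(C, T) = 5 (K(C, T) = 6 - 1*1 = 6 - 1 = 5)
b(R, Y) = -1 - 4*R*Y (b(R, Y) = (-4*R)*Y - 1 = -4*R*Y - 1 = -1 - 4*R*Y)
(b(4, P(2, 4))*(-1))*K(-1, 2) = ((-1 - 4*4*2²)*(-1))*5 = ((-1 - 4*4*4)*(-1))*5 = ((-1 - 64)*(-1))*5 = -65*(-1)*5 = 65*5 = 325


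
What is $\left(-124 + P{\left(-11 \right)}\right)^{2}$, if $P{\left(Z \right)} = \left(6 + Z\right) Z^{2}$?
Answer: $531441$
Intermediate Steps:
$P{\left(Z \right)} = Z^{2} \left(6 + Z\right)$
$\left(-124 + P{\left(-11 \right)}\right)^{2} = \left(-124 + \left(-11\right)^{2} \left(6 - 11\right)\right)^{2} = \left(-124 + 121 \left(-5\right)\right)^{2} = \left(-124 - 605\right)^{2} = \left(-729\right)^{2} = 531441$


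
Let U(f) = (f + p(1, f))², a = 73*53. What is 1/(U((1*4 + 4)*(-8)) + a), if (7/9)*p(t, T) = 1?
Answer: 49/382302 ≈ 0.00012817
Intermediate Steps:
p(t, T) = 9/7 (p(t, T) = (9/7)*1 = 9/7)
a = 3869
U(f) = (9/7 + f)² (U(f) = (f + 9/7)² = (9/7 + f)²)
1/(U((1*4 + 4)*(-8)) + a) = 1/((9 + 7*((1*4 + 4)*(-8)))²/49 + 3869) = 1/((9 + 7*((4 + 4)*(-8)))²/49 + 3869) = 1/((9 + 7*(8*(-8)))²/49 + 3869) = 1/((9 + 7*(-64))²/49 + 3869) = 1/((9 - 448)²/49 + 3869) = 1/((1/49)*(-439)² + 3869) = 1/((1/49)*192721 + 3869) = 1/(192721/49 + 3869) = 1/(382302/49) = 49/382302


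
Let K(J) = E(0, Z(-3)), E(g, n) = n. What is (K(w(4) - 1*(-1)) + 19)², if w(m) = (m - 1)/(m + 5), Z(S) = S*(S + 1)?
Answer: 625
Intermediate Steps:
Z(S) = S*(1 + S)
w(m) = (-1 + m)/(5 + m)
K(J) = 6 (K(J) = -3*(1 - 3) = -3*(-2) = 6)
(K(w(4) - 1*(-1)) + 19)² = (6 + 19)² = 25² = 625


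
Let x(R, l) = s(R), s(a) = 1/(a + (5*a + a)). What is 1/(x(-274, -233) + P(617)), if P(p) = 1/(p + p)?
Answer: 591703/171 ≈ 3460.3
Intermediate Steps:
P(p) = 1/(2*p)
s(a) = 1/(7*a) (s(a) = 1/(a + 6*a) = 1/(7*a))
x(R, l) = 1/(7*R)
1/(x(-274, -233) + P(617)) = 1/((1/7)/(-274) + (1/2)/617) = 1/((1/7)*(-1/274) + (1/2)*(1/617)) = 1/(-1/1918 + 1/1234) = 1/(171/591703) = 591703/171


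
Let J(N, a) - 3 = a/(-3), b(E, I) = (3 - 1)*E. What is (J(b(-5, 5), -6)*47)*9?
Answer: 2115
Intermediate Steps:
b(E, I) = 2*E
J(N, a) = 3 - a/3 (J(N, a) = 3 + a/(-3) = 3 + a*(-⅓) = 3 - a/3)
(J(b(-5, 5), -6)*47)*9 = ((3 - ⅓*(-6))*47)*9 = ((3 + 2)*47)*9 = (5*47)*9 = 235*9 = 2115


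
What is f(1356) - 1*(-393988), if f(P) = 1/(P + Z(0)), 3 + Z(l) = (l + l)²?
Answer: 533065765/1353 ≈ 3.9399e+5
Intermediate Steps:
Z(l) = -3 + 4*l² (Z(l) = -3 + (l + l)² = -3 + (2*l)² = -3 + 4*l²)
f(P) = 1/(-3 + P) (f(P) = 1/(P + (-3 + 4*0²)) = 1/(P + (-3 + 4*0)) = 1/(P + (-3 + 0)) = 1/(P - 3) = 1/(-3 + P))
f(1356) - 1*(-393988) = 1/(-3 + 1356) - 1*(-393988) = 1/1353 + 393988 = 533065765/1353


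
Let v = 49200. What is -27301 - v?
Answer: -76501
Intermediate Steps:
-27301 - v = -27301 - 1*49200 = -27301 - 49200 = -76501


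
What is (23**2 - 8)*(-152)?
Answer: -79192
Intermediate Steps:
(23**2 - 8)*(-152) = (529 - 8)*(-152) = 521*(-152) = -79192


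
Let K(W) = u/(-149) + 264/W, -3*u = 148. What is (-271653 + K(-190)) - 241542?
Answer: -21792870619/42465 ≈ -5.1320e+5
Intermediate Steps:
u = -148/3 (u = -⅓*148 = -148/3 ≈ -49.333)
K(W) = 148/447 + 264/W (K(W) = -148/3/(-149) + 264/W = -148/3*(-1/149) + 264/W = 148/447 + 264/W)
(-271653 + K(-190)) - 241542 = (-271653 + (148/447 + 264/(-190))) - 241542 = (-271653 + (148/447 + 264*(-1/190))) - 241542 = (-271653 + (148/447 - 132/95)) - 241542 = (-271653 - 44944/42465) - 241542 = -11535789589/42465 - 241542 = -21792870619/42465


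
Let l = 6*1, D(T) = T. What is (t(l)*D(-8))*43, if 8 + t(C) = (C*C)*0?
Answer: 2752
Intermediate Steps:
l = 6
t(C) = -8 (t(C) = -8 + (C*C)*0 = -8 + C²*0 = -8 + 0 = -8)
(t(l)*D(-8))*43 = -8*(-8)*43 = 64*43 = 2752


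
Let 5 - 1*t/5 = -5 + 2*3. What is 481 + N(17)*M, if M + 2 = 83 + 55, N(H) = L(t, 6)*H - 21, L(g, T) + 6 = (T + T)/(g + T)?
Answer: -197339/13 ≈ -15180.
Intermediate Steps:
t = 20 (t = 25 - 5*(-5 + 2*3) = 25 - 5*(-5 + 6) = 25 - 5*1 = 25 - 5 = 20)
L(g, T) = -6 + 2*T/(T + g) (L(g, T) = -6 + (T + T)/(g + T) = -6 + (2*T)/(T + g) = -6 + 2*T/(T + g))
N(H) = -21 - 72*H/13 (N(H) = (2*(-3*20 - 2*6)/(6 + 20))*H - 21 = (2*(-60 - 12)/26)*H - 21 = (2*(1/26)*(-72))*H - 21 = -72*H/13 - 21 = -21 - 72*H/13)
M = 136 (M = -2 + (83 + 55) = -2 + 138 = 136)
481 + N(17)*M = 481 + (-21 - 72/13*17)*136 = 481 + (-21 - 1224/13)*136 = 481 - 1497/13*136 = 481 - 203592/13 = -197339/13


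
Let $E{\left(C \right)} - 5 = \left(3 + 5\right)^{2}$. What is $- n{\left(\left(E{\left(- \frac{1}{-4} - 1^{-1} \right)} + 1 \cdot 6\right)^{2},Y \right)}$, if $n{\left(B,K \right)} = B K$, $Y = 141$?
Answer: $-793125$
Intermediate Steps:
$E{\left(C \right)} = 69$ ($E{\left(C \right)} = 5 + \left(3 + 5\right)^{2} = 5 + 8^{2} = 5 + 64 = 69$)
$- n{\left(\left(E{\left(- \frac{1}{-4} - 1^{-1} \right)} + 1 \cdot 6\right)^{2},Y \right)} = - \left(69 + 1 \cdot 6\right)^{2} \cdot 141 = - \left(69 + 6\right)^{2} \cdot 141 = - 75^{2} \cdot 141 = - 5625 \cdot 141 = \left(-1\right) 793125 = -793125$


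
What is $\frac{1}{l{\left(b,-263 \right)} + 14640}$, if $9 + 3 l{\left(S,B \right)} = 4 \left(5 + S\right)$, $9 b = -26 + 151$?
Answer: $\frac{27}{395879} \approx 6.8203 \cdot 10^{-5}$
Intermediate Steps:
$b = \frac{125}{9}$ ($b = \frac{-26 + 151}{9} = \frac{1}{9} \cdot 125 = \frac{125}{9} \approx 13.889$)
$l{\left(S,B \right)} = \frac{11}{3} + \frac{4 S}{3}$ ($l{\left(S,B \right)} = -3 + \frac{4 \left(5 + S\right)}{3} = -3 + \frac{20 + 4 S}{3} = -3 + \left(\frac{20}{3} + \frac{4 S}{3}\right) = \frac{11}{3} + \frac{4 S}{3}$)
$\frac{1}{l{\left(b,-263 \right)} + 14640} = \frac{1}{\left(\frac{11}{3} + \frac{4}{3} \cdot \frac{125}{9}\right) + 14640} = \frac{1}{\left(\frac{11}{3} + \frac{500}{27}\right) + 14640} = \frac{1}{\frac{599}{27} + 14640} = \frac{1}{\frac{395879}{27}} = \frac{27}{395879}$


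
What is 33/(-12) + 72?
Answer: 277/4 ≈ 69.250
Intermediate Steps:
33/(-12) + 72 = -1/12*33 + 72 = -11/4 + 72 = 277/4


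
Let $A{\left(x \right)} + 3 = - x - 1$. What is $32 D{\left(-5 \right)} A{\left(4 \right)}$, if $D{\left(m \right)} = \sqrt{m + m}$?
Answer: $- 256 i \sqrt{10} \approx - 809.54 i$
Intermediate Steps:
$A{\left(x \right)} = -4 - x$ ($A{\left(x \right)} = -3 - \left(1 + x\right) = -4 - x$)
$D{\left(m \right)} = \sqrt{2} \sqrt{m}$ ($D{\left(m \right)} = \sqrt{2 m} = \sqrt{2} \sqrt{m}$)
$32 D{\left(-5 \right)} A{\left(4 \right)} = 32 \sqrt{2} \sqrt{-5} \left(-4 - 4\right) = 32 \sqrt{2} i \sqrt{5} \left(-4 - 4\right) = 32 i \sqrt{10} \left(-8\right) = - 256 i \sqrt{10}$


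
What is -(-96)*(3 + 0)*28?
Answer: 8064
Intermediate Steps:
-(-96)*(3 + 0)*28 = -(-96)*3*28 = -24*(-12)*28 = 288*28 = 8064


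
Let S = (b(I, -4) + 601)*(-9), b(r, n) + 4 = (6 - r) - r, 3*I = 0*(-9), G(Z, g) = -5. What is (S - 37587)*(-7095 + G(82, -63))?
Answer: 305399400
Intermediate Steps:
I = 0 (I = (0*(-9))/3 = (⅓)*0 = 0)
b(r, n) = 2 - 2*r (b(r, n) = -4 + ((6 - r) - r) = -4 + (6 - 2*r) = 2 - 2*r)
S = -5427 (S = ((2 - 2*0) + 601)*(-9) = ((2 + 0) + 601)*(-9) = (2 + 601)*(-9) = 603*(-9) = -5427)
(S - 37587)*(-7095 + G(82, -63)) = (-5427 - 37587)*(-7095 - 5) = -43014*(-7100) = 305399400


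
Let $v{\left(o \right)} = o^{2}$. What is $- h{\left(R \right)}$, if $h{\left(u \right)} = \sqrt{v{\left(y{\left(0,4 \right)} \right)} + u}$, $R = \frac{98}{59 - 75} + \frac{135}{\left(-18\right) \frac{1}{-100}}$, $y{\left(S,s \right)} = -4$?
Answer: $- \frac{\sqrt{12158}}{4} \approx -27.566$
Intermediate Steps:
$R = \frac{5951}{8}$ ($R = \frac{98}{-16} + \frac{135}{\left(-18\right) \left(- \frac{1}{100}\right)} = 98 \left(- \frac{1}{16}\right) + \frac{135}{\frac{9}{50}} = - \frac{49}{8} + 135 \cdot \frac{50}{9} = - \frac{49}{8} + 750 = \frac{5951}{8} \approx 743.88$)
$h{\left(u \right)} = \sqrt{16 + u}$ ($h{\left(u \right)} = \sqrt{\left(-4\right)^{2} + u} = \sqrt{16 + u}$)
$- h{\left(R \right)} = - \sqrt{16 + \frac{5951}{8}} = - \sqrt{\frac{6079}{8}} = - \frac{\sqrt{12158}}{4}$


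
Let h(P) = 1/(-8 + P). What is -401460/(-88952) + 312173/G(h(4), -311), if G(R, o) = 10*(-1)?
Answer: -1735274881/55595 ≈ -31213.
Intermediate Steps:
G(R, o) = -10
-401460/(-88952) + 312173/G(h(4), -311) = -401460/(-88952) + 312173/(-10) = -401460*(-1/88952) + 312173*(-⅒) = 100365/22238 - 312173/10 = -1735274881/55595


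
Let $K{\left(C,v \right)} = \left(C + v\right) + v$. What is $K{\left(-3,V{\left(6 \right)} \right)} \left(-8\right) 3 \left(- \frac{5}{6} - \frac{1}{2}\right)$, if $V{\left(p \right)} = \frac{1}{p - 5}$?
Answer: $-32$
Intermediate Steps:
$V{\left(p \right)} = \frac{1}{-5 + p}$
$K{\left(C,v \right)} = C + 2 v$
$K{\left(-3,V{\left(6 \right)} \right)} \left(-8\right) 3 \left(- \frac{5}{6} - \frac{1}{2}\right) = \left(-3 + \frac{2}{-5 + 6}\right) \left(-8\right) 3 \left(- \frac{5}{6} - \frac{1}{2}\right) = \left(-3 + \frac{2}{1}\right) \left(-8\right) 3 \left(\left(-5\right) \frac{1}{6} - \frac{1}{2}\right) = \left(-3 + 2 \cdot 1\right) \left(-8\right) 3 \left(- \frac{5}{6} - \frac{1}{2}\right) = \left(-3 + 2\right) \left(-8\right) 3 \left(- \frac{4}{3}\right) = \left(-1\right) \left(-8\right) \left(-4\right) = 8 \left(-4\right) = -32$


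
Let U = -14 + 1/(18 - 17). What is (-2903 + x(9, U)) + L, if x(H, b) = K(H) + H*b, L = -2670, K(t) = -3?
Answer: -5693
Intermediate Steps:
U = -13 (U = -14 + 1/1 = -14 + 1 = -13)
x(H, b) = -3 + H*b
(-2903 + x(9, U)) + L = (-2903 + (-3 + 9*(-13))) - 2670 = (-2903 + (-3 - 117)) - 2670 = (-2903 - 120) - 2670 = -3023 - 2670 = -5693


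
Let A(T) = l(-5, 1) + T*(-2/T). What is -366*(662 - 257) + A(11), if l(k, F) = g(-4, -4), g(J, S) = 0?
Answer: -148232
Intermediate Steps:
l(k, F) = 0
A(T) = -2 (A(T) = 0 + T*(-2/T) = 0 - 2 = -2)
-366*(662 - 257) + A(11) = -366*(662 - 257) - 2 = -366*405 - 2 = -148230 - 2 = -148232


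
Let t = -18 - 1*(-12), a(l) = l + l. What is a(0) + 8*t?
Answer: -48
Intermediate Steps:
a(l) = 2*l
t = -6 (t = -18 + 12 = -6)
a(0) + 8*t = 2*0 + 8*(-6) = 0 - 48 = -48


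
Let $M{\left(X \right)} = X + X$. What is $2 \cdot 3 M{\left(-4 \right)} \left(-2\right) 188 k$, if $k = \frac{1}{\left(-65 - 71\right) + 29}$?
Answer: $- \frac{18048}{107} \approx -168.67$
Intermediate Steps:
$M{\left(X \right)} = 2 X$
$k = - \frac{1}{107}$ ($k = \frac{1}{-136 + 29} = \frac{1}{-107} = - \frac{1}{107} \approx -0.0093458$)
$2 \cdot 3 M{\left(-4 \right)} \left(-2\right) 188 k = 2 \cdot 3 \cdot 2 \left(-4\right) \left(-2\right) 188 \left(- \frac{1}{107}\right) = 6 \left(\left(-8\right) \left(-2\right)\right) 188 \left(- \frac{1}{107}\right) = 6 \cdot 16 \cdot 188 \left(- \frac{1}{107}\right) = 96 \cdot 188 \left(- \frac{1}{107}\right) = 18048 \left(- \frac{1}{107}\right) = - \frac{18048}{107}$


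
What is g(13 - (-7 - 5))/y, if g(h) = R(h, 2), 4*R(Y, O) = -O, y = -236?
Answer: 1/472 ≈ 0.0021186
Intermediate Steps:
R(Y, O) = -O/4 (R(Y, O) = (-O)/4 = -O/4)
g(h) = -½ (g(h) = -¼*2 = -½)
g(13 - (-7 - 5))/y = -½/(-236) = -½*(-1/236) = 1/472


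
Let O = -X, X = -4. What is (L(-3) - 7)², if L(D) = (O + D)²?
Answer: 36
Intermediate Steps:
O = 4 (O = -1*(-4) = 4)
L(D) = (4 + D)²
(L(-3) - 7)² = ((4 - 3)² - 7)² = (1² - 7)² = (1 - 7)² = (-6)² = 36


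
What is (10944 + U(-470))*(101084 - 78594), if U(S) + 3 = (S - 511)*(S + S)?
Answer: 20984991690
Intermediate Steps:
U(S) = -3 + 2*S*(-511 + S) (U(S) = -3 + (S - 511)*(S + S) = -3 + (-511 + S)*(2*S) = -3 + 2*S*(-511 + S))
(10944 + U(-470))*(101084 - 78594) = (10944 + (-3 - 1022*(-470) + 2*(-470)²))*(101084 - 78594) = (10944 + (-3 + 480340 + 2*220900))*22490 = (10944 + (-3 + 480340 + 441800))*22490 = (10944 + 922137)*22490 = 933081*22490 = 20984991690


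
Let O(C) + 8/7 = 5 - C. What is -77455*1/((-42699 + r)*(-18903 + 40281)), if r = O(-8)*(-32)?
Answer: 77455/920930646 ≈ 8.4105e-5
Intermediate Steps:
O(C) = 27/7 - C (O(C) = -8/7 + (5 - C) = 27/7 - C)
r = -2656/7 (r = (27/7 - 1*(-8))*(-32) = (27/7 + 8)*(-32) = (83/7)*(-32) = -2656/7 ≈ -379.43)
-77455*1/((-42699 + r)*(-18903 + 40281)) = -77455*1/((-42699 - 2656/7)*(-18903 + 40281)) = -77455/(21378*(-301549/7)) = -77455/(-920930646) = -77455*(-1/920930646) = 77455/920930646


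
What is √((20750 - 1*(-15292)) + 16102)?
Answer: 4*√3259 ≈ 228.35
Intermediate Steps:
√((20750 - 1*(-15292)) + 16102) = √((20750 + 15292) + 16102) = √(36042 + 16102) = √52144 = 4*√3259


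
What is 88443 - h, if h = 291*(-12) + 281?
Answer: 91654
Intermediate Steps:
h = -3211 (h = -3492 + 281 = -3211)
88443 - h = 88443 - 1*(-3211) = 88443 + 3211 = 91654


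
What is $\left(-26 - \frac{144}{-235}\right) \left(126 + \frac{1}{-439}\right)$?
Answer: $- \frac{329997358}{103165} \approx -3198.7$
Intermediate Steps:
$\left(-26 - \frac{144}{-235}\right) \left(126 + \frac{1}{-439}\right) = \left(-26 - - \frac{144}{235}\right) \left(126 - \frac{1}{439}\right) = \left(-26 + \frac{144}{235}\right) \frac{55313}{439} = \left(- \frac{5966}{235}\right) \frac{55313}{439} = - \frac{329997358}{103165}$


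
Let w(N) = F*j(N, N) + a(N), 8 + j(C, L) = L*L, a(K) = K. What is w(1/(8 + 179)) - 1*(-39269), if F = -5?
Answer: 1374596603/34969 ≈ 39309.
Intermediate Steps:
j(C, L) = -8 + L² (j(C, L) = -8 + L*L = -8 + L²)
w(N) = 40 + N - 5*N² (w(N) = -5*(-8 + N²) + N = (40 - 5*N²) + N = 40 + N - 5*N²)
w(1/(8 + 179)) - 1*(-39269) = (40 + 1/(8 + 179) - 5/(8 + 179)²) - 1*(-39269) = (40 + 1/187 - 5*(1/187)²) + 39269 = (40 + 1/187 - 5*1/34969) + 39269 = (40 + 1/187 - 5/34969) + 39269 = 1398942/34969 + 39269 = 1374596603/34969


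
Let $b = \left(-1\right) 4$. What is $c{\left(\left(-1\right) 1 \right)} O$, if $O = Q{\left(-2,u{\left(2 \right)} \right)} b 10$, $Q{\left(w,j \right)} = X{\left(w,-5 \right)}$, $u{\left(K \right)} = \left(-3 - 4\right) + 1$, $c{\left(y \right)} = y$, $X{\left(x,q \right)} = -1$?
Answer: $-40$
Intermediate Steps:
$u{\left(K \right)} = -6$ ($u{\left(K \right)} = -7 + 1 = -6$)
$Q{\left(w,j \right)} = -1$
$b = -4$
$O = 40$ ($O = \left(-1\right) \left(-4\right) 10 = 4 \cdot 10 = 40$)
$c{\left(\left(-1\right) 1 \right)} O = \left(-1\right) 1 \cdot 40 = \left(-1\right) 40 = -40$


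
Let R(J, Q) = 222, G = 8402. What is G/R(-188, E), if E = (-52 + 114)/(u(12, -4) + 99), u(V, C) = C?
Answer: 4201/111 ≈ 37.847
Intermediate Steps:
E = 62/95 (E = (-52 + 114)/(-4 + 99) = 62/95 ≈ 0.65263)
G/R(-188, E) = 8402/222 = 8402*(1/222) = 4201/111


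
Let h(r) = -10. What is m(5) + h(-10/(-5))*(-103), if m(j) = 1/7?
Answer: 7211/7 ≈ 1030.1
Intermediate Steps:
m(j) = 1/7
m(5) + h(-10/(-5))*(-103) = 1/7 - 10*(-103) = 1/7 + 1030 = 7211/7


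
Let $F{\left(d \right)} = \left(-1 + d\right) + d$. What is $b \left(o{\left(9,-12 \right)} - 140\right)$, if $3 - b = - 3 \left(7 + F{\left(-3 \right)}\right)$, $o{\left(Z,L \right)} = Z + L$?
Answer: $-429$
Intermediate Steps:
$F{\left(d \right)} = -1 + 2 d$
$o{\left(Z,L \right)} = L + Z$
$b = 3$ ($b = 3 - - 3 \left(7 + \left(-1 + 2 \left(-3\right)\right)\right) = 3 - - 3 \left(7 - 7\right) = 3 - \left(-3\right) 0 = 3 - 0 = 3 + 0 = 3$)
$b \left(o{\left(9,-12 \right)} - 140\right) = 3 \left(\left(-12 + 9\right) - 140\right) = 3 \left(-3 - 140\right) = 3 \left(-143\right) = -429$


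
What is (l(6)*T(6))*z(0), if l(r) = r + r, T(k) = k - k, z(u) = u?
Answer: 0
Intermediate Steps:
T(k) = 0
l(r) = 2*r
(l(6)*T(6))*z(0) = ((2*6)*0)*0 = (12*0)*0 = 0*0 = 0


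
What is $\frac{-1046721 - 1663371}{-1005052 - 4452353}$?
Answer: $\frac{903364}{1819135} \approx 0.49659$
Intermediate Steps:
$\frac{-1046721 - 1663371}{-1005052 - 4452353} = - \frac{2710092}{-5457405} = \left(-2710092\right) \left(- \frac{1}{5457405}\right) = \frac{903364}{1819135}$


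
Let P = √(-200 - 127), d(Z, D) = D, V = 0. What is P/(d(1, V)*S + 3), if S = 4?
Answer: I*√327/3 ≈ 6.0277*I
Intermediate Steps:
P = I*√327 (P = √(-327) = I*√327 ≈ 18.083*I)
P/(d(1, V)*S + 3) = (I*√327)/(0*4 + 3) = (I*√327)/(0 + 3) = (I*√327)/3 = (I*√327)*(⅓) = I*√327/3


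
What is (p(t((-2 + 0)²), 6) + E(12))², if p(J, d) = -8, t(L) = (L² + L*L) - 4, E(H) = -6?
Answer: 196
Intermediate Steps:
t(L) = -4 + 2*L² (t(L) = (L² + L²) - 4 = 2*L² - 4 = -4 + 2*L²)
(p(t((-2 + 0)²), 6) + E(12))² = (-8 - 6)² = (-14)² = 196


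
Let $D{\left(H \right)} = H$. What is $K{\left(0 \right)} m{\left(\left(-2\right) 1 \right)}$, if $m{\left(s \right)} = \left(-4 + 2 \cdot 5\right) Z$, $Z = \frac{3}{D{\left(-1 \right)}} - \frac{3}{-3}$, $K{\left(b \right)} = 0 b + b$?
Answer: $0$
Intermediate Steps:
$K{\left(b \right)} = b$ ($K{\left(b \right)} = 0 + b = b$)
$Z = -2$ ($Z = \frac{3}{-1} - \frac{3}{-3} = 3 \left(-1\right) - -1 = -3 + 1 = -2$)
$m{\left(s \right)} = -12$ ($m{\left(s \right)} = \left(-4 + 2 \cdot 5\right) \left(-2\right) = \left(-4 + 10\right) \left(-2\right) = 6 \left(-2\right) = -12$)
$K{\left(0 \right)} m{\left(\left(-2\right) 1 \right)} = 0 \left(-12\right) = 0$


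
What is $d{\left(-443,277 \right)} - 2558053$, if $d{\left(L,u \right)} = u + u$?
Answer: $-2557499$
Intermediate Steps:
$d{\left(L,u \right)} = 2 u$
$d{\left(-443,277 \right)} - 2558053 = 2 \cdot 277 - 2558053 = 554 - 2558053 = -2557499$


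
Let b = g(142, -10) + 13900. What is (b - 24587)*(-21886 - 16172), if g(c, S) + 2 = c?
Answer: 401397726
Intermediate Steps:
g(c, S) = -2 + c
b = 14040 (b = (-2 + 142) + 13900 = 140 + 13900 = 14040)
(b - 24587)*(-21886 - 16172) = (14040 - 24587)*(-21886 - 16172) = -10547*(-38058) = 401397726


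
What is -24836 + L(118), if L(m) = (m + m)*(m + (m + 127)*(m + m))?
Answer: 13648532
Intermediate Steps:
L(m) = 2*m*(m + 2*m*(127 + m)) (L(m) = (2*m)*(m + (127 + m)*(2*m)) = (2*m)*(m + 2*m*(127 + m)) = 2*m*(m + 2*m*(127 + m)))
-24836 + L(118) = -24836 + 118²*(510 + 4*118) = -24836 + 13924*(510 + 472) = -24836 + 13924*982 = -24836 + 13673368 = 13648532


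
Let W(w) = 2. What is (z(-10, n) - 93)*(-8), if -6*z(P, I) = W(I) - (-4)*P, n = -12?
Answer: 2080/3 ≈ 693.33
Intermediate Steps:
z(P, I) = -⅓ - 2*P/3 (z(P, I) = -(2 - (-4)*P)/6 = -(2 + 4*P)/6 = -⅓ - 2*P/3)
(z(-10, n) - 93)*(-8) = ((-⅓ - ⅔*(-10)) - 93)*(-8) = ((-⅓ + 20/3) - 93)*(-8) = (19/3 - 93)*(-8) = -260/3*(-8) = 2080/3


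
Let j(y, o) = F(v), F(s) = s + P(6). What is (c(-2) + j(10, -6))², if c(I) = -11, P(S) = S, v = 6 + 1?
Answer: 4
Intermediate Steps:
v = 7
F(s) = 6 + s (F(s) = s + 6 = 6 + s)
j(y, o) = 13 (j(y, o) = 6 + 7 = 13)
(c(-2) + j(10, -6))² = (-11 + 13)² = 2² = 4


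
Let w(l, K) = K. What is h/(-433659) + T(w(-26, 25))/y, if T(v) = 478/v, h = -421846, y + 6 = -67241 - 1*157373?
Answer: 1184334461999/1217606057250 ≈ 0.97267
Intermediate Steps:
y = -224620 (y = -6 + (-67241 - 1*157373) = -6 + (-67241 - 157373) = -6 - 224614 = -224620)
h/(-433659) + T(w(-26, 25))/y = -421846/(-433659) + (478/25)/(-224620) = -421846*(-1/433659) + (478*(1/25))*(-1/224620) = 421846/433659 + (478/25)*(-1/224620) = 421846/433659 - 239/2807750 = 1184334461999/1217606057250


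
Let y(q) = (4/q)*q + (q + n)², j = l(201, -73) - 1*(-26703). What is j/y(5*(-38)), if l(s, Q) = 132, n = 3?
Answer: 26835/34973 ≈ 0.76731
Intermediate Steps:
j = 26835 (j = 132 - 1*(-26703) = 132 + 26703 = 26835)
y(q) = 4 + (3 + q)² (y(q) = (4/q)*q + (q + 3)² = 4 + (3 + q)²)
j/y(5*(-38)) = 26835/(4 + (3 + 5*(-38))²) = 26835/(4 + (3 - 190)²) = 26835/(4 + (-187)²) = 26835/(4 + 34969) = 26835/34973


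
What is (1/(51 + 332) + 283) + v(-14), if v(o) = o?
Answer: 103028/383 ≈ 269.00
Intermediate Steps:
(1/(51 + 332) + 283) + v(-14) = (1/(51 + 332) + 283) - 14 = (1/383 + 283) - 14 = 108390/383 - 14 = 103028/383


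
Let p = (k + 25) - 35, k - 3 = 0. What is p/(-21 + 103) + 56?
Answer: 4585/82 ≈ 55.915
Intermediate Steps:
k = 3 (k = 3 + 0 = 3)
p = -7 (p = (3 + 25) - 35 = 28 - 35 = -7)
p/(-21 + 103) + 56 = -7/(-21 + 103) + 56 = -7/82 + 56 = 4585/82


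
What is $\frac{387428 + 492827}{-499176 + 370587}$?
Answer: $- \frac{880255}{128589} \approx -6.8455$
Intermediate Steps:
$\frac{387428 + 492827}{-499176 + 370587} = \frac{880255}{-128589} = 880255 \left(- \frac{1}{128589}\right) = - \frac{880255}{128589}$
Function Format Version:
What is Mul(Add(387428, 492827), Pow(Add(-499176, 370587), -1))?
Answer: Rational(-880255, 128589) ≈ -6.8455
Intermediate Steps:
Mul(Add(387428, 492827), Pow(Add(-499176, 370587), -1)) = Mul(880255, Pow(-128589, -1)) = Mul(880255, Rational(-1, 128589)) = Rational(-880255, 128589)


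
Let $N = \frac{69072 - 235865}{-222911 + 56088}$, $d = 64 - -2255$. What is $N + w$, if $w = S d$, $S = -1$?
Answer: $- \frac{386695744}{166823} \approx -2318.0$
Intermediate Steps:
$d = 2319$ ($d = 64 + 2255 = 2319$)
$N = \frac{166793}{166823}$ ($N = - \frac{166793}{-166823} = \left(-166793\right) \left(- \frac{1}{166823}\right) = \frac{166793}{166823} \approx 0.99982$)
$w = -2319$ ($w = \left(-1\right) 2319 = -2319$)
$N + w = \frac{166793}{166823} - 2319 = - \frac{386695744}{166823}$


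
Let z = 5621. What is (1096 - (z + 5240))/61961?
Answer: -9765/61961 ≈ -0.15760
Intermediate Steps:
(1096 - (z + 5240))/61961 = (1096 - (5621 + 5240))/61961 = (1096 - 1*10861)*(1/61961) = (1096 - 10861)*(1/61961) = -9765*1/61961 = -9765/61961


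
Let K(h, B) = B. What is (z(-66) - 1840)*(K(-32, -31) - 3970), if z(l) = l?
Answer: 7625906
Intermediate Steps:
(z(-66) - 1840)*(K(-32, -31) - 3970) = (-66 - 1840)*(-31 - 3970) = -1906*(-4001) = 7625906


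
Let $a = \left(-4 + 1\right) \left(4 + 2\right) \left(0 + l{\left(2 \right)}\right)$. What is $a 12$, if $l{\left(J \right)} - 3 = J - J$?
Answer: $-648$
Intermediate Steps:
$l{\left(J \right)} = 3$ ($l{\left(J \right)} = 3 + \left(J - J\right) = 3 + 0 = 3$)
$a = -54$ ($a = \left(-4 + 1\right) \left(4 + 2\right) \left(0 + 3\right) = - 3 \cdot 6 \cdot 3 = \left(-3\right) 18 = -54$)
$a 12 = \left(-54\right) 12 = -648$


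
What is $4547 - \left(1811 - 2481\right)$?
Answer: $5217$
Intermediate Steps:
$4547 - \left(1811 - 2481\right) = 4547 - -670 = 4547 + 670 = 5217$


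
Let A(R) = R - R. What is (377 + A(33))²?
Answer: 142129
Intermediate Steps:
A(R) = 0
(377 + A(33))² = (377 + 0)² = 377² = 142129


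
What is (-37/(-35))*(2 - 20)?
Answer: -666/35 ≈ -19.029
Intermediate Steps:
(-37/(-35))*(2 - 20) = -1/35*(-37)*(-18) = (37/35)*(-18) = -666/35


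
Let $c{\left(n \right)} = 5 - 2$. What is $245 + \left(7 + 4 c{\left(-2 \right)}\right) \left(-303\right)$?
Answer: $-5512$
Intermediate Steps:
$c{\left(n \right)} = 3$ ($c{\left(n \right)} = 5 - 2 = 3$)
$245 + \left(7 + 4 c{\left(-2 \right)}\right) \left(-303\right) = 245 + \left(7 + 4 \cdot 3\right) \left(-303\right) = 245 + \left(7 + 12\right) \left(-303\right) = 245 + 19 \left(-303\right) = 245 - 5757 = -5512$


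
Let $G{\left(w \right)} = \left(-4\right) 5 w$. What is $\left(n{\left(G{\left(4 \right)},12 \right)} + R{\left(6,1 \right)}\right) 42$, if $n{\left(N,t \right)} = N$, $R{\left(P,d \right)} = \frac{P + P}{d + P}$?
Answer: $-3288$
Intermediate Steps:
$R{\left(P,d \right)} = \frac{2 P}{P + d}$
$G{\left(w \right)} = - 20 w$
$\left(n{\left(G{\left(4 \right)},12 \right)} + R{\left(6,1 \right)}\right) 42 = \left(\left(-20\right) 4 + 2 \cdot 6 \frac{1}{6 + 1}\right) 42 = \left(-80 + 2 \cdot 6 \cdot \frac{1}{7}\right) 42 = \left(-80 + \frac{12}{7}\right) 42 = \left(- \frac{548}{7}\right) 42 = -3288$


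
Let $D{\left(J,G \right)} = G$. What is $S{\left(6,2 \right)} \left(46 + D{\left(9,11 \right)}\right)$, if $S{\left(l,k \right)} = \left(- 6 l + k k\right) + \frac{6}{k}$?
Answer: $-1653$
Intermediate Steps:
$S{\left(l,k \right)} = k^{2} - 6 l + \frac{6}{k}$ ($S{\left(l,k \right)} = \left(- 6 l + k^{2}\right) + \frac{6}{k} = \left(k^{2} - 6 l\right) + \frac{6}{k} = k^{2} - 6 l + \frac{6}{k}$)
$S{\left(6,2 \right)} \left(46 + D{\left(9,11 \right)}\right) = \left(2^{2} - 36 + \frac{6}{2}\right) \left(46 + 11\right) = \left(4 - 36 + 6 \cdot \frac{1}{2}\right) 57 = \left(4 - 36 + 3\right) 57 = \left(-29\right) 57 = -1653$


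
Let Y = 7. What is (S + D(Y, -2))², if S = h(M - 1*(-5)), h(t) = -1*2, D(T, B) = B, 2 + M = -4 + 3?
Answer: 16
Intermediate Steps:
M = -3 (M = -2 + (-4 + 3) = -2 - 1 = -3)
h(t) = -2
S = -2
(S + D(Y, -2))² = (-2 - 2)² = (-4)² = 16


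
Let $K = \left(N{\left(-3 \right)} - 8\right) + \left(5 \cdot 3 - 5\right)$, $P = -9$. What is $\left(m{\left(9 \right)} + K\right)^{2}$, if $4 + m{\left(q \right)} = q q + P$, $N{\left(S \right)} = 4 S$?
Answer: $3364$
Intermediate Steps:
$m{\left(q \right)} = -13 + q^{2}$ ($m{\left(q \right)} = -4 + \left(q q - 9\right) = -4 + \left(q^{2} - 9\right) = -4 + \left(-9 + q^{2}\right) = -13 + q^{2}$)
$K = -10$ ($K = \left(4 \left(-3\right) - 8\right) + \left(5 \cdot 3 - 5\right) = \left(-12 - 8\right) + \left(15 - 5\right) = -20 + 10 = -10$)
$\left(m{\left(9 \right)} + K\right)^{2} = \left(\left(-13 + 9^{2}\right) - 10\right)^{2} = \left(\left(-13 + 81\right) - 10\right)^{2} = \left(68 - 10\right)^{2} = 58^{2} = 3364$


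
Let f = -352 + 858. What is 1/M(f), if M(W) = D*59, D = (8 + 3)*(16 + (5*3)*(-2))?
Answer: -1/9086 ≈ -0.00011006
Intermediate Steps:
D = -154 (D = 11*(16 + 15*(-2)) = 11*(16 - 30) = 11*(-14) = -154)
f = 506
M(W) = -9086 (M(W) = -154*59 = -9086)
1/M(f) = 1/(-9086) = -1/9086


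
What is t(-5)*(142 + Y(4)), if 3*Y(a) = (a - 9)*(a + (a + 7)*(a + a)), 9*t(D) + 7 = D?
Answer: 136/9 ≈ 15.111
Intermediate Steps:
t(D) = -7/9 + D/9
Y(a) = (-9 + a)*(a + 2*a*(7 + a))/3 (Y(a) = ((a - 9)*(a + (a + 7)*(a + a)))/3 = ((-9 + a)*(a + (7 + a)*(2*a)))/3 = ((-9 + a)*(a + 2*a*(7 + a)))/3 = (-9 + a)*(a + 2*a*(7 + a))/3)
t(-5)*(142 + Y(4)) = (-7/9 + (1/9)*(-5))*(142 + (1/3)*4*(-135 - 3*4 + 2*4**2)) = (-7/9 - 5/9)*(142 + (1/3)*4*(-135 - 12 + 2*16)) = -4*(142 + (1/3)*4*(-135 - 12 + 32))/3 = -4*(142 + (1/3)*4*(-115))/3 = -4*(142 - 460/3)/3 = -4/3*(-34/3) = 136/9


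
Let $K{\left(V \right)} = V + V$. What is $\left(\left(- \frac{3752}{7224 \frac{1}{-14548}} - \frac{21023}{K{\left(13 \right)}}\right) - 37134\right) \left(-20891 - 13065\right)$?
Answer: $\frac{133103323822}{129} \approx 1.0318 \cdot 10^{9}$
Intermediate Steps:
$K{\left(V \right)} = 2 V$
$\left(\left(- \frac{3752}{7224 \frac{1}{-14548}} - \frac{21023}{K{\left(13 \right)}}\right) - 37134\right) \left(-20891 - 13065\right) = \left(\left(- \frac{3752}{7224 \frac{1}{-14548}} - \frac{21023}{2 \cdot 13}\right) - 37134\right) \left(-20891 - 13065\right) = \left(\left(- \frac{3752}{7224 \left(- \frac{1}{14548}\right)} - \frac{21023}{26}\right) - 37134\right) \left(-33956\right) = \left(\left(- \frac{3752}{- \frac{1806}{3637}} - \frac{21023}{26}\right) - 37134\right) \left(-33956\right) = \left(\left(\left(-3752\right) \left(- \frac{3637}{1806}\right) - \frac{21023}{26}\right) - 37134\right) \left(-33956\right) = \left(\left(\frac{974716}{129} - \frac{21023}{26}\right) - 37134\right) \left(-33956\right) = \left(\frac{22630649}{3354} - 37134\right) \left(-33956\right) = \left(- \frac{101916787}{3354}\right) \left(-33956\right) = \frac{133103323822}{129}$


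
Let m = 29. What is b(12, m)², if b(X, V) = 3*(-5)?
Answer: 225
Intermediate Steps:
b(X, V) = -15
b(12, m)² = (-15)² = 225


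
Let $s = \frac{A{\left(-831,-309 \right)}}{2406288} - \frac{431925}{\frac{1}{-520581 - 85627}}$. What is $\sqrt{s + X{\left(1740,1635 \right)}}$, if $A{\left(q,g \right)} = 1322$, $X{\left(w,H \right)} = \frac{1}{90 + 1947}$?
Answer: $\frac{\sqrt{4854027945174172351963332922}}{136155796} \approx 5.117 \cdot 10^{5}$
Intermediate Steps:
$X{\left(w,H \right)} = \frac{1}{2037}$
$s = \frac{315026882091418261}{1203144}$ ($s = \frac{1322}{2406288} - \frac{431925}{\frac{1}{-520581 - 85627}} = 1322 \cdot \frac{1}{2406288} - \frac{431925}{\frac{1}{-606208}} = \frac{661}{1203144} - \frac{431925}{- \frac{1}{606208}} = \frac{661}{1203144} - -261836390400 = \frac{661}{1203144} + 261836390400 = \frac{315026882091418261}{1203144} \approx 2.6184 \cdot 10^{11}$)
$\sqrt{s + X{\left(1740,1635 \right)}} = \sqrt{\frac{315026882091418261}{1203144} + \frac{1}{2037}} = \sqrt{\frac{71301084313357800089}{272311592}} = \frac{\sqrt{4854027945174172351963332922}}{136155796}$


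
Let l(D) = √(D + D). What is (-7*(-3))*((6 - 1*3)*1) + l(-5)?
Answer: 63 + I*√10 ≈ 63.0 + 3.1623*I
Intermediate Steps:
l(D) = √2*√D (l(D) = √(2*D) = √2*√D)
(-7*(-3))*((6 - 1*3)*1) + l(-5) = (-7*(-3))*((6 - 1*3)*1) + √2*√(-5) = 21*((6 - 3)*1) + √2*(I*√5) = 21*(3*1) + I*√10 = 21*3 + I*√10 = 63 + I*√10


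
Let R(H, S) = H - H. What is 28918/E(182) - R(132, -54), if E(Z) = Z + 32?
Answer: 14459/107 ≈ 135.13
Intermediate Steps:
E(Z) = 32 + Z
R(H, S) = 0
28918/E(182) - R(132, -54) = 28918/(32 + 182) - 1*0 = 28918/214 + 0 = 28918*(1/214) + 0 = 14459/107 + 0 = 14459/107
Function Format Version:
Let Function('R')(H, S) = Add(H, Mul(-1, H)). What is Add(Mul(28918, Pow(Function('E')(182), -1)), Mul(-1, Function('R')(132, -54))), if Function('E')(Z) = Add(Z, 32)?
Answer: Rational(14459, 107) ≈ 135.13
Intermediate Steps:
Function('E')(Z) = Add(32, Z)
Function('R')(H, S) = 0
Add(Mul(28918, Pow(Function('E')(182), -1)), Mul(-1, Function('R')(132, -54))) = Add(Mul(28918, Pow(Add(32, 182), -1)), Mul(-1, 0)) = Add(Mul(28918, Pow(214, -1)), 0) = Add(Mul(28918, Rational(1, 214)), 0) = Add(Rational(14459, 107), 0) = Rational(14459, 107)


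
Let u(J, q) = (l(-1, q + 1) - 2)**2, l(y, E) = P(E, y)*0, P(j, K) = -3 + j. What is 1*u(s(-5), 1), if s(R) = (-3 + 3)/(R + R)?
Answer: 4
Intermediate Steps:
l(y, E) = 0 (l(y, E) = (-3 + E)*0 = 0)
s(R) = 0 (s(R) = 0/((2*R)) = 0*(1/(2*R)) = 0)
u(J, q) = 4 (u(J, q) = (0 - 2)**2 = (-2)**2 = 4)
1*u(s(-5), 1) = 1*4 = 4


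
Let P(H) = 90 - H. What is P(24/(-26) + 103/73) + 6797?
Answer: 6535300/949 ≈ 6886.5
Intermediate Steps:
P(24/(-26) + 103/73) + 6797 = (90 - (24/(-26) + 103/73)) + 6797 = (90 - (24*(-1/26) + 103*(1/73))) + 6797 = (90 - (-12/13 + 103/73)) + 6797 = (90 - 1*463/949) + 6797 = (90 - 463/949) + 6797 = 84947/949 + 6797 = 6535300/949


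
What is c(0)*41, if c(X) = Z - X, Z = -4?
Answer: -164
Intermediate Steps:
c(X) = -4 - X
c(0)*41 = (-4 - 1*0)*41 = (-4 + 0)*41 = -4*41 = -164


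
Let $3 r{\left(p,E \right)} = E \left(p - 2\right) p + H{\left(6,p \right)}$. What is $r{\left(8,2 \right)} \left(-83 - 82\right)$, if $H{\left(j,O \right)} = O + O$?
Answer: $-6160$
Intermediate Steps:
$H{\left(j,O \right)} = 2 O$
$r{\left(p,E \right)} = \frac{2 p}{3} + \frac{E p \left(-2 + p\right)}{3}$ ($r{\left(p,E \right)} = \frac{E \left(p - 2\right) p + 2 p}{3} = \frac{E \left(-2 + p\right) p + 2 p}{3} = \frac{E p \left(-2 + p\right) + 2 p}{3} = \frac{2 p + E p \left(-2 + p\right)}{3} = \frac{2 p}{3} + \frac{E p \left(-2 + p\right)}{3}$)
$r{\left(8,2 \right)} \left(-83 - 82\right) = \frac{1}{3} \cdot 8 \left(2 - 4 + 2 \cdot 8\right) \left(-83 - 82\right) = \frac{1}{3} \cdot 8 \left(2 - 4 + 16\right) \left(-165\right) = \frac{1}{3} \cdot 8 \cdot 14 \left(-165\right) = \frac{112}{3} \left(-165\right) = -6160$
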